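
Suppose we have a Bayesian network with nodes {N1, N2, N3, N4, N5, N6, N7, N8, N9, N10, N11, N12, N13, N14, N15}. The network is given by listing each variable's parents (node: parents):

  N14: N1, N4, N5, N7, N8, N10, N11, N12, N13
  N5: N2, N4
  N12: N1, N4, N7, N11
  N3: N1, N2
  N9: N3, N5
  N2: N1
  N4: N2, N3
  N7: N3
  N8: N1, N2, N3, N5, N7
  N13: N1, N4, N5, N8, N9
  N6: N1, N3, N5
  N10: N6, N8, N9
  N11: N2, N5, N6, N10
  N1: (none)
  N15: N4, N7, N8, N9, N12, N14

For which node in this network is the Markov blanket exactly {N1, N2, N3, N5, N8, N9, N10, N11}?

The target node must have every member of {N1, N2, N3, N5, N8, N9, N10, N11} as a parent, child, or co-parent, and no others.
Parents of N6: N1, N3, N5; children: N10, N11; co-parents: N2, N5, N8, N9, N10.
These exactly cover the given set, so the node is N6.

N6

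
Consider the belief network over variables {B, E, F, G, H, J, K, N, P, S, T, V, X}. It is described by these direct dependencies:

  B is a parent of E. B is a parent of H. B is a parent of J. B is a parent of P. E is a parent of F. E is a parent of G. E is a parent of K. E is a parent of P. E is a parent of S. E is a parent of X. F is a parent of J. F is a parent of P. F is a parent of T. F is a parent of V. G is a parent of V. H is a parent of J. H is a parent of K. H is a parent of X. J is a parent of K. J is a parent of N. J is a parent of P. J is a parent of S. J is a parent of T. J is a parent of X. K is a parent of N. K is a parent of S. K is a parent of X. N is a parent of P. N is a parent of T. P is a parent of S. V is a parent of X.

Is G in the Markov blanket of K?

No

K's children: N, S, X.
Pa(K) = {E, H, J}.
Parents of each child, excluding K:
  N: J
  S: E, J, P
  X: E, H, J, V
MB(K) = {E, H, J, N, P, S, V, X}; G is not in this set.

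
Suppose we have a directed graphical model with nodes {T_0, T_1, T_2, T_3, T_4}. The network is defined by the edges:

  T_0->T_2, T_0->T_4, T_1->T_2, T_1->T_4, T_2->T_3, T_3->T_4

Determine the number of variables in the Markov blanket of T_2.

3

A node's Markov blanket = Pa ∪ Ch ∪ (parents of Ch other than the node itself).
T_2 has parents T_0, T_1.
T_2 has child T_3.
Co-parents of T_2 (other parents of its children):
  T_3: no additional parents.
MB(T_2) = {T_0, T_1, T_3}, which has 3 nodes.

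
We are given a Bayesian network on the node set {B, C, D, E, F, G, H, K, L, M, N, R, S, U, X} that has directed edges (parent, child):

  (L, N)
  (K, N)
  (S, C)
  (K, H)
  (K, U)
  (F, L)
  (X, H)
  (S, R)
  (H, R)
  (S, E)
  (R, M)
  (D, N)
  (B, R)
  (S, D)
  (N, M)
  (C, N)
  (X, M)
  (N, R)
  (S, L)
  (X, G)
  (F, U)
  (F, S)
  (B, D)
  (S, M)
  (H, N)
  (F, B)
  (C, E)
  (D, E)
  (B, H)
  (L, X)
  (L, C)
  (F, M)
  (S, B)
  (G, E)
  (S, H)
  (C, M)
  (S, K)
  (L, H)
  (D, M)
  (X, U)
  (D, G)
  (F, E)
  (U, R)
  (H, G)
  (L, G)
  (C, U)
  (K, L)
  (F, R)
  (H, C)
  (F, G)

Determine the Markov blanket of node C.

Recall MB(v) = parents ∪ children ∪ spouses, where spouses are the other parents of v's children.
C's parents: H, L, S.
C's children: E, M, N, U.
Co-parents of C (other parents of its children):
  N's other parents are D, H, K, L.
  U also has parents F, K, X.
  M also has parents D, F, N, R, S, X.
  parents(E) \ {C} = {D, F, G, S}.
So the Markov blanket of C is {D, E, F, G, H, K, L, M, N, R, S, U, X}.

{D, E, F, G, H, K, L, M, N, R, S, U, X}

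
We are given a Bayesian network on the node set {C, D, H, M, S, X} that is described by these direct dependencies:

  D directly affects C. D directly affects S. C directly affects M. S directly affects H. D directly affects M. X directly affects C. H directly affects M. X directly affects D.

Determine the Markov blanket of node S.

Pa(S) = {D}.
S has child H.
For each child, the remaining parents (spouses of S):
  H: —
So the Markov blanket of S is {D, H}.

{D, H}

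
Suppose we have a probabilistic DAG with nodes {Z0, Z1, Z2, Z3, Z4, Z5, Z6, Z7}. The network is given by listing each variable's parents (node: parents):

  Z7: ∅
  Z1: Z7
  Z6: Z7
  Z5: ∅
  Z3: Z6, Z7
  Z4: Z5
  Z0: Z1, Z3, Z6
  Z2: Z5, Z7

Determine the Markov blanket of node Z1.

{Z0, Z3, Z6, Z7}

Z1 has parent Z7.
Ch(Z1) = {Z0}.
Co-parents of Z1 (other parents of its children):
  parents(Z0) \ {Z1} = {Z3, Z6}.
Taking the union gives {Z0, Z3, Z6, Z7}.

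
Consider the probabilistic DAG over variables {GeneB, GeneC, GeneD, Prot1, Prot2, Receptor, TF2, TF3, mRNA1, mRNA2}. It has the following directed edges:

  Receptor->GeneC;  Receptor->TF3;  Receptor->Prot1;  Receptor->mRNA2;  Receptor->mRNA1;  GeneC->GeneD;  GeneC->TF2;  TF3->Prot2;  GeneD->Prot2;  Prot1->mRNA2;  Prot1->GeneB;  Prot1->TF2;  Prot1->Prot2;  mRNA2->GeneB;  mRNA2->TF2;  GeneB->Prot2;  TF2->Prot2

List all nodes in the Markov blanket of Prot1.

{GeneB, GeneC, GeneD, Prot2, Receptor, TF2, TF3, mRNA2}

The Markov blanket of a node is its parents, its children, and the other parents of its children.
Parents of Prot1: Receptor.
Prot1's children: GeneB, Prot2, TF2, mRNA2.
Other parents of Prot1's children:
  mRNA2's other parent is Receptor.
  parents(GeneB) \ {Prot1} = {mRNA2}.
  parents(TF2) \ {Prot1} = {GeneC, mRNA2}.
  Prot2 also has parents GeneB, GeneD, TF2, TF3.
Union: {Receptor} ∪ {GeneB, Prot2, TF2, mRNA2} ∪ {GeneB, GeneC, GeneD, Receptor, TF2, TF3, mRNA2} = {GeneB, GeneC, GeneD, Prot2, Receptor, TF2, TF3, mRNA2}.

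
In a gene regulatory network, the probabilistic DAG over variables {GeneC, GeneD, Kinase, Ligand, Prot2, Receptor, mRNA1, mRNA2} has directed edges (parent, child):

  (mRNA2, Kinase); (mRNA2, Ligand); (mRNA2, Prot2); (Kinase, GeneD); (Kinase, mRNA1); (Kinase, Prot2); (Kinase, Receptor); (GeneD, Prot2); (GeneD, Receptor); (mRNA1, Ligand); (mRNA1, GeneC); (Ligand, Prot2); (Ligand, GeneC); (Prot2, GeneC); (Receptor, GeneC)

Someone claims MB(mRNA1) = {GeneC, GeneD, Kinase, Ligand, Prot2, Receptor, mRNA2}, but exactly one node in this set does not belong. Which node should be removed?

By definition, MB(mRNA1) is built from mRNA1's parents, mRNA1's children, and the co-parents of mRNA1.
Pa(mRNA1) = {Kinase}.
Ch(mRNA1) = {GeneC, Ligand}.
Co-parents of mRNA1 (other parents of its children):
  parents(Ligand) \ {mRNA1} = {mRNA2}.
  GeneC also has parents Ligand, Prot2, Receptor.
MB(mRNA1) = {GeneC, Kinase, Ligand, Prot2, Receptor, mRNA2}.
GeneD is neither a parent, child, nor co-parent of mRNA1, so it does not belong.

GeneD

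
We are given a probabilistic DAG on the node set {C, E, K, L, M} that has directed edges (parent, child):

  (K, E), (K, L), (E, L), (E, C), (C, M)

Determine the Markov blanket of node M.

{C}

The Markov blanket of a node is its parents, its children, and the other parents of its children.
Ch(M) = {}.
M has parent C.
M has no children, so there are no co-parents.
So the Markov blanket of M is {C}.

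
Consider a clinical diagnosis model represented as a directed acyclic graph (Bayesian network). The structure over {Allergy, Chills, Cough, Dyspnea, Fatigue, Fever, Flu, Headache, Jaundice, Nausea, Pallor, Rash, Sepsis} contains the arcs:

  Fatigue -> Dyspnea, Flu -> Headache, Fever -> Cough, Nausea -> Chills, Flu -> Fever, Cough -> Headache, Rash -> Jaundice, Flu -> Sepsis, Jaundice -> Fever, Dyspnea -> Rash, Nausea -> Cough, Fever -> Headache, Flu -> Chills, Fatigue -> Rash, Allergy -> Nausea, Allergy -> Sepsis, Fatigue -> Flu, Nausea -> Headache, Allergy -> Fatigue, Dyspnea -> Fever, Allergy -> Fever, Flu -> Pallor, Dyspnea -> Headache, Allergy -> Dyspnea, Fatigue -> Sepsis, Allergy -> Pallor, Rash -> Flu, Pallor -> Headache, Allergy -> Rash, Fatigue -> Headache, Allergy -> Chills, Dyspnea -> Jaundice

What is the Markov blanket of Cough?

{Dyspnea, Fatigue, Fever, Flu, Headache, Nausea, Pallor}

The Markov blanket of a node is its parents, its children, and the other parents of its children.
Cough has parents Fever, Nausea.
Children of Cough: Headache.
For each child, the remaining parents (spouses of Cough):
  parents(Headache) \ {Cough} = {Dyspnea, Fatigue, Fever, Flu, Nausea, Pallor}.
So the Markov blanket of Cough is {Dyspnea, Fatigue, Fever, Flu, Headache, Nausea, Pallor}.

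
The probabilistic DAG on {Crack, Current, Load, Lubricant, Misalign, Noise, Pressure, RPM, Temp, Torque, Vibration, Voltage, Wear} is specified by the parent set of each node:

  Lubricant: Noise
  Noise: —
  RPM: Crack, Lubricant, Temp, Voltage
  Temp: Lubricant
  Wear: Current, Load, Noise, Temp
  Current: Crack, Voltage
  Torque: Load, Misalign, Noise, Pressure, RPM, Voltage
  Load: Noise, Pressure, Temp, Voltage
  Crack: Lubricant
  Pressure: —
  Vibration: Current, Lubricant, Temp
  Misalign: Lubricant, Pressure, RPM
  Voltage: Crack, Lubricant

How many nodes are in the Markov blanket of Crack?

Pa(Crack) = {Lubricant}.
Crack's children: Current, RPM, Voltage.
For each child, the remaining parents (spouses of Crack):
  parents(Voltage) \ {Crack} = {Lubricant}.
  parents(RPM) \ {Crack} = {Lubricant, Temp, Voltage}.
  Current also has parent Voltage.
MB(Crack) = {Current, Lubricant, RPM, Temp, Voltage}, which has 5 nodes.

5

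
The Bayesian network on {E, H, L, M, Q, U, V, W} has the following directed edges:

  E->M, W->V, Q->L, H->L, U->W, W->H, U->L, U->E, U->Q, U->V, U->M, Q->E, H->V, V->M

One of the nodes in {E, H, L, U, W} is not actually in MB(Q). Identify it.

Recall MB(v) = parents ∪ children ∪ spouses, where spouses are the other parents of v's children.
Parents of Q: U.
Ch(Q) = {E, L}.
Co-parents of Q (other parents of its children):
  E: U
  L: H, U
MB(Q) = {E, H, L, U}.
W is neither a parent, child, nor co-parent of Q, so it does not belong.

W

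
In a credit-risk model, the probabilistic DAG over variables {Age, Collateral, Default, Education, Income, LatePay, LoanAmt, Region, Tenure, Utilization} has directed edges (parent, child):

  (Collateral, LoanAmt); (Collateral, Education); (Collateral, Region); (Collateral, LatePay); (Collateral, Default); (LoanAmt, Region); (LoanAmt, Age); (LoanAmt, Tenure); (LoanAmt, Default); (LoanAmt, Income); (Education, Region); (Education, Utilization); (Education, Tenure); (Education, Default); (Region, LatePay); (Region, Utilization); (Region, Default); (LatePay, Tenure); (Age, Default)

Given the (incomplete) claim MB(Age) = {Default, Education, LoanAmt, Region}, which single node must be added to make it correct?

Collateral

By definition, MB(Age) is built from Age's parents, Age's children, and the co-parents of Age.
Age's parents: LoanAmt.
Ch(Age) = {Default}.
Co-parents of Age (other parents of its children):
  parents(Default) \ {Age} = {Collateral, Education, LoanAmt, Region}.
MB(Age) = {Collateral, Default, Education, LoanAmt, Region}.
Comparing with the claimed set, Collateral is missing.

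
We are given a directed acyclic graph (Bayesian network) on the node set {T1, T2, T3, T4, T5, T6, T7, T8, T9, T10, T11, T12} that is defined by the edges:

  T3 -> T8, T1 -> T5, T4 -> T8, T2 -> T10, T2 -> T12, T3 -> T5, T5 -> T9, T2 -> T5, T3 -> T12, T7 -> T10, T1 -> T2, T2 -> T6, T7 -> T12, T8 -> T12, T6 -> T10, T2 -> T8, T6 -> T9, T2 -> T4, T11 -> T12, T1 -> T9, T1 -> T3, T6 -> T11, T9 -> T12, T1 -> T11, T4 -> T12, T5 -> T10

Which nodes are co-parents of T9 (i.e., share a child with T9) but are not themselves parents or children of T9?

{T2, T3, T4, T7, T8, T11}

Children of T9: T12.
  T12: T2, T3, T4, T7, T8, T11
Excluding nodes already adjacent to T9 (T1, T5, T6, T12), the co-parent-only contribution is {T2, T3, T4, T7, T8, T11}.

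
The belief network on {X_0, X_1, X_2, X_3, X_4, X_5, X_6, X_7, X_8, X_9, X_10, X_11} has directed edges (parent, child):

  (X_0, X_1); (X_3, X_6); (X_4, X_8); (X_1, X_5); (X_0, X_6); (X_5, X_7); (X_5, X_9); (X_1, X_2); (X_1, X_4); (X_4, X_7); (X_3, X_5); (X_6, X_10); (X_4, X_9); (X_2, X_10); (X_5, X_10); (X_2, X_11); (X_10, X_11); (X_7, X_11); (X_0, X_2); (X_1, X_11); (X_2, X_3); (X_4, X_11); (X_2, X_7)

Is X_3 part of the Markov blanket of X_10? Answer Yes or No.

No

Recall MB(v) = parents ∪ children ∪ spouses, where spouses are the other parents of v's children.
X_10 has child X_11.
Pa(X_10) = {X_2, X_5, X_6}.
Other parents of X_10's children:
  X_11 also has parents X_1, X_2, X_4, X_7.
MB(X_10) = {X_1, X_2, X_4, X_5, X_6, X_7, X_11}; X_3 is not in this set.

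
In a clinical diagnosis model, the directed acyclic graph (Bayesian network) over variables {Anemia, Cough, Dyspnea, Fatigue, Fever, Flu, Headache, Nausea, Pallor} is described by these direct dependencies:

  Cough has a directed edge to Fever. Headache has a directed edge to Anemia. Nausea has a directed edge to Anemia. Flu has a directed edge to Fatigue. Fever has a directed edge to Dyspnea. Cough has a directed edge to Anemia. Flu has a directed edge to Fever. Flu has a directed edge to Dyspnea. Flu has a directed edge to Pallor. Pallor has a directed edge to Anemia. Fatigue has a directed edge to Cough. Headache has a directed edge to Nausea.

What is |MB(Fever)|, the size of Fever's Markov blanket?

Fever has parents Cough, Flu.
Fever's children: Dyspnea.
Parents of each child, excluding Fever:
  Dyspnea: Flu
MB(Fever) = {Cough, Dyspnea, Flu}, which has 3 nodes.

3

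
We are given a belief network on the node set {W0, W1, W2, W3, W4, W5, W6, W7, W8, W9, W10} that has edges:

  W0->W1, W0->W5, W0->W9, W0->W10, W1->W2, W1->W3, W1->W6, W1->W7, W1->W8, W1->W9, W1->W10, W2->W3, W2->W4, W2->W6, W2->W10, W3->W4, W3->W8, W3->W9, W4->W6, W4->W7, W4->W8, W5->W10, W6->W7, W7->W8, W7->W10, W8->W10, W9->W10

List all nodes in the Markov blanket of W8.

{W0, W1, W2, W3, W4, W5, W7, W9, W10}

Recall MB(v) = parents ∪ children ∪ spouses, where spouses are the other parents of v's children.
W8 has parents W1, W3, W4, W7.
Ch(W8) = {W10}.
Other parents of W8's children:
  W10: W0, W1, W2, W5, W7, W9
Taking the union gives {W0, W1, W2, W3, W4, W5, W7, W9, W10}.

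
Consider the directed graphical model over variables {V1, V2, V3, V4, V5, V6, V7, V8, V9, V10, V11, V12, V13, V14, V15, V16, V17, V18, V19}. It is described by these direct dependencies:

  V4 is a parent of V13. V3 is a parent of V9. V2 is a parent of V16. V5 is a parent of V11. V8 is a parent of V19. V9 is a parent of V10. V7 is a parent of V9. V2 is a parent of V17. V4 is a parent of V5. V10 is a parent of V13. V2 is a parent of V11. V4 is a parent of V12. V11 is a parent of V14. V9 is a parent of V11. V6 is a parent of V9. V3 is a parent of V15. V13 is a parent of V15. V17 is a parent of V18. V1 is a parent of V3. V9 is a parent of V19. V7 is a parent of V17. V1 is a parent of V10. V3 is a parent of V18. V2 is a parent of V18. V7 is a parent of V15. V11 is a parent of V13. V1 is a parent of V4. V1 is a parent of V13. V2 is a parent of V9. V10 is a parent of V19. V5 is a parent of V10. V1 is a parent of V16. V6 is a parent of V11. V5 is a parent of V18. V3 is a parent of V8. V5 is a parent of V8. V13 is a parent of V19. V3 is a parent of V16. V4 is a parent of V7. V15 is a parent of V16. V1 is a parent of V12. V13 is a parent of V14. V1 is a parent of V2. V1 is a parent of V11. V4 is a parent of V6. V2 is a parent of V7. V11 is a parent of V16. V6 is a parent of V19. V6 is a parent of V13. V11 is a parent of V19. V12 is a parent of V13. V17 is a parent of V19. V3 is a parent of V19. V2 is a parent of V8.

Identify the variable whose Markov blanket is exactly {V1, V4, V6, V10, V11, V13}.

The target node must have every member of {V1, V4, V6, V10, V11, V13} as a parent, child, or co-parent, and no others.
Parents of V12: V1, V4; children: V13; co-parents: V1, V4, V6, V10, V11.
These exactly cover the given set, so the node is V12.

V12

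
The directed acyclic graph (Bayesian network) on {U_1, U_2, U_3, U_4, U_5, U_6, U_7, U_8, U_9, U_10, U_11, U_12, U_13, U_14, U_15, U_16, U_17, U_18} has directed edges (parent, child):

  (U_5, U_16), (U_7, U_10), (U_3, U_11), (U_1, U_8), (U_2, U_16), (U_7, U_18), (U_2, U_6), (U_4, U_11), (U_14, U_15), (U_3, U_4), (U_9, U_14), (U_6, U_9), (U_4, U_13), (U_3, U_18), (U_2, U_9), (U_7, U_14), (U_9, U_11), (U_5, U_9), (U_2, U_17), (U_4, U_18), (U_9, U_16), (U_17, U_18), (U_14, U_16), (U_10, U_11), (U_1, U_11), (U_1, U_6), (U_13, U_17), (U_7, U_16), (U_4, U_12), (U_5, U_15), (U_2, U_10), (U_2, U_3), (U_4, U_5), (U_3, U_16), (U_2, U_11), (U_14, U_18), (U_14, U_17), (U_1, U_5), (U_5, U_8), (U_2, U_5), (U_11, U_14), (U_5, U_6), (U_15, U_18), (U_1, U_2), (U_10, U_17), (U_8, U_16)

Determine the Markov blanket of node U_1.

{U_2, U_3, U_4, U_5, U_6, U_8, U_9, U_10, U_11}

By definition, MB(U_1) is built from U_1's parents, U_1's children, and the co-parents of U_1.
U_1's parents: none.
U_1's children: U_2, U_5, U_6, U_8, U_11.
Co-parents of U_1 (other parents of its children):
  U_2: no additional parents.
  U_5's other parents are U_2, U_4.
  U_6's other parents are U_2, U_5.
  parents(U_8) \ {U_1} = {U_5}.
  parents(U_11) \ {U_1} = {U_2, U_3, U_4, U_9, U_10}.
Union: {} ∪ {U_2, U_5, U_6, U_8, U_11} ∪ {U_2, U_3, U_4, U_5, U_9, U_10} = {U_2, U_3, U_4, U_5, U_6, U_8, U_9, U_10, U_11}.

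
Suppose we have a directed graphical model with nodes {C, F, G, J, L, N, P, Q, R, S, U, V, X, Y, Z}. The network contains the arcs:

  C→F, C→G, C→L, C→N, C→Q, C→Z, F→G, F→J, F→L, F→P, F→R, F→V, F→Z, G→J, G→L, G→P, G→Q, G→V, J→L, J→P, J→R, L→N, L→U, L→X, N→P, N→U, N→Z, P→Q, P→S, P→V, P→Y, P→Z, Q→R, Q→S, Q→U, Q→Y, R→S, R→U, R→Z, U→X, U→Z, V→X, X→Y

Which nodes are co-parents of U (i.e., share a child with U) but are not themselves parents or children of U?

{C, F, P, V}

Children of U: X, Z.
  X: L, V
  Z: C, F, N, P, R
Excluding nodes already adjacent to U (L, N, Q, R, X, Z), the co-parent-only contribution is {C, F, P, V}.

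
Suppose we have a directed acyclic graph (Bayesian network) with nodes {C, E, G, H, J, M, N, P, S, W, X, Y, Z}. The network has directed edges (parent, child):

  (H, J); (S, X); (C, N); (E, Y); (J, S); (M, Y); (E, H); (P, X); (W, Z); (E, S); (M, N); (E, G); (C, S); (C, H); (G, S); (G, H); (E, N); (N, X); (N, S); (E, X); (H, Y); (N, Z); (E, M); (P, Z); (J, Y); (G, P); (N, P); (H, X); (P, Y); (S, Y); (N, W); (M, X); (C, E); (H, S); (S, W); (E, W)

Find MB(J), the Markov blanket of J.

{C, E, G, H, M, N, P, S, Y}

Recall MB(v) = parents ∪ children ∪ spouses, where spouses are the other parents of v's children.
Parents of J: H.
Ch(J) = {S, Y}.
Co-parents of J (other parents of its children):
  parents(S) \ {J} = {C, E, G, H, N}.
  parents(Y) \ {J} = {E, H, M, P, S}.
So the Markov blanket of J is {C, E, G, H, M, N, P, S, Y}.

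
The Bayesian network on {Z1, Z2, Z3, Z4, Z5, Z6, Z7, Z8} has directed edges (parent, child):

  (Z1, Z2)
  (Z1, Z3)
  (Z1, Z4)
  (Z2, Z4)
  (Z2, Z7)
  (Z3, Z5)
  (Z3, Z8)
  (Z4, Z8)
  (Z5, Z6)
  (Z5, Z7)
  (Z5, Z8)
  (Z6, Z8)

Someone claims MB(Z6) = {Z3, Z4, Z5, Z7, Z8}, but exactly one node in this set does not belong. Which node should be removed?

Z7

Recall MB(v) = parents ∪ children ∪ spouses, where spouses are the other parents of v's children.
Parents of Z6: Z5.
Children of Z6: Z8.
Parents of each child, excluding Z6:
  Z8: Z3, Z4, Z5
MB(Z6) = {Z3, Z4, Z5, Z8}.
Z7 is neither a parent, child, nor co-parent of Z6, so it does not belong.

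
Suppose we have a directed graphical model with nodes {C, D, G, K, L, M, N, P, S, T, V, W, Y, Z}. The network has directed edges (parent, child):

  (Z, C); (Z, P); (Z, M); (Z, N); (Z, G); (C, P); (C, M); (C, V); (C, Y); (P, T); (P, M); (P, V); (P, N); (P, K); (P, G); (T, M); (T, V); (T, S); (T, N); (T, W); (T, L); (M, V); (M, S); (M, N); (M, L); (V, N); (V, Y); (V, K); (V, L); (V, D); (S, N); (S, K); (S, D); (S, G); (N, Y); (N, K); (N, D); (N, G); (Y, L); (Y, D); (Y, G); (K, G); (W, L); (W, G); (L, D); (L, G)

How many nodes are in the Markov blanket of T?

10

Children of T: L, M, N, S, V, W.
Parents of T: P.
Other parents of T's children:
  M also has parents C, P, Z.
  V's other parents are C, M, P.
  S's other parent is M.
  parents(N) \ {T} = {M, P, S, V, Z}.
  W: no additional parents.
  parents(L) \ {T} = {M, V, W, Y}.
MB(T) = {C, L, M, N, P, S, V, W, Y, Z}, which has 10 nodes.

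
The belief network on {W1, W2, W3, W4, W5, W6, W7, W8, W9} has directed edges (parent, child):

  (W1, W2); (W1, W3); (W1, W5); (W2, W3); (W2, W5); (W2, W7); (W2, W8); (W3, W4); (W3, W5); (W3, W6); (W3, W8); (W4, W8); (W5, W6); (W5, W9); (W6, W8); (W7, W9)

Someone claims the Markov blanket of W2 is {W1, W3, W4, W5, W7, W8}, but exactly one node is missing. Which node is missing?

A node's Markov blanket = Pa ∪ Ch ∪ (parents of Ch other than the node itself).
W2 has parent W1.
Ch(W2) = {W3, W5, W7, W8}.
Parents of each child, excluding W2:
  W3's other parent is W1.
  W5 also has parents W1, W3.
  W7: no additional parents.
  parents(W8) \ {W2} = {W3, W4, W6}.
MB(W2) = {W1, W3, W4, W5, W6, W7, W8}.
Comparing with the claimed set, W6 is missing.

W6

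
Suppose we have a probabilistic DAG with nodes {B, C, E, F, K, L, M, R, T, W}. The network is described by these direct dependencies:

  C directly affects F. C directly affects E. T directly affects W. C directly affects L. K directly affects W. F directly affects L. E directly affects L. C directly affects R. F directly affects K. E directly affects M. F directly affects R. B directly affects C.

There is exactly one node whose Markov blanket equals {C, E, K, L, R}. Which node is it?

The target node must have every member of {C, E, K, L, R} as a parent, child, or co-parent, and no others.
Parents of F: C; children: K, L, R; co-parents: C, E.
These exactly cover the given set, so the node is F.

F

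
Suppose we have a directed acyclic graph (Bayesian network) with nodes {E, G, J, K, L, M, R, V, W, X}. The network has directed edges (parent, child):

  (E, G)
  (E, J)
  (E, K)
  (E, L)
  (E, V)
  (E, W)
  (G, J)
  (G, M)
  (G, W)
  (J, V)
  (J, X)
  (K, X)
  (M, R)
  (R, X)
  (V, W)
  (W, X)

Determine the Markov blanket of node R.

{J, K, M, W, X}

The Markov blanket of a node is its parents, its children, and the other parents of its children.
Pa(R) = {M}.
Ch(R) = {X}.
Co-parents of R (other parents of its children):
  parents(X) \ {R} = {J, K, W}.
Taking the union gives {J, K, M, W, X}.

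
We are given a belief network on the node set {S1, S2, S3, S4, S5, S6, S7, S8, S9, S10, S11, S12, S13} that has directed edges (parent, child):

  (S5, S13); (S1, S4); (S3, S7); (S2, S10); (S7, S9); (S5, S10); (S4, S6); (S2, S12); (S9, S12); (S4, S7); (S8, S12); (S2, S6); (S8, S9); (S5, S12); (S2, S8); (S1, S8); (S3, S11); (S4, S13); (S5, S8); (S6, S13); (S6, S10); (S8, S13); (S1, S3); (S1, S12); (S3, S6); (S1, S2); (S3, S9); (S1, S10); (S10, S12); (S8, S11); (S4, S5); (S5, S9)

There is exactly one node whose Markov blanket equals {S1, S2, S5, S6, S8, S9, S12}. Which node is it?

The target node must have every member of {S1, S2, S5, S6, S8, S9, S12} as a parent, child, or co-parent, and no others.
Parents of S10: S1, S2, S5, S6; children: S12; co-parents: S1, S2, S5, S8, S9.
These exactly cover the given set, so the node is S10.

S10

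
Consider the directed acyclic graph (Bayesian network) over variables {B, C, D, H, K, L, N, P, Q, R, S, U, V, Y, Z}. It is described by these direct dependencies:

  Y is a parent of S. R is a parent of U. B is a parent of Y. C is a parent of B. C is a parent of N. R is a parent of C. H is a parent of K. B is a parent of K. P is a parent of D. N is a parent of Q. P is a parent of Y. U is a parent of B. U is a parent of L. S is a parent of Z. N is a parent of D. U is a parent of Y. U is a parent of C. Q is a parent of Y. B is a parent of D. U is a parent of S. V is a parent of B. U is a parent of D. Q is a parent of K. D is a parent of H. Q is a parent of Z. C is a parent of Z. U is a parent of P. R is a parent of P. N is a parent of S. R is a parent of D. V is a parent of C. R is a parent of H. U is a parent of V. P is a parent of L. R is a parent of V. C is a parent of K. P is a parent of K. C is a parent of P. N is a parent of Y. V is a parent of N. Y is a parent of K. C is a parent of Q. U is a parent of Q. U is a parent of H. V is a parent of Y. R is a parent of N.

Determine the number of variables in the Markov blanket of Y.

Children of Y: K, S.
Pa(Y) = {B, N, P, Q, U, V}.
For each child, the remaining parents (spouses of Y):
  S also has parents N, U.
  K also has parents B, C, H, P, Q.
MB(Y) = {B, C, H, K, N, P, Q, S, U, V}, which has 10 nodes.

10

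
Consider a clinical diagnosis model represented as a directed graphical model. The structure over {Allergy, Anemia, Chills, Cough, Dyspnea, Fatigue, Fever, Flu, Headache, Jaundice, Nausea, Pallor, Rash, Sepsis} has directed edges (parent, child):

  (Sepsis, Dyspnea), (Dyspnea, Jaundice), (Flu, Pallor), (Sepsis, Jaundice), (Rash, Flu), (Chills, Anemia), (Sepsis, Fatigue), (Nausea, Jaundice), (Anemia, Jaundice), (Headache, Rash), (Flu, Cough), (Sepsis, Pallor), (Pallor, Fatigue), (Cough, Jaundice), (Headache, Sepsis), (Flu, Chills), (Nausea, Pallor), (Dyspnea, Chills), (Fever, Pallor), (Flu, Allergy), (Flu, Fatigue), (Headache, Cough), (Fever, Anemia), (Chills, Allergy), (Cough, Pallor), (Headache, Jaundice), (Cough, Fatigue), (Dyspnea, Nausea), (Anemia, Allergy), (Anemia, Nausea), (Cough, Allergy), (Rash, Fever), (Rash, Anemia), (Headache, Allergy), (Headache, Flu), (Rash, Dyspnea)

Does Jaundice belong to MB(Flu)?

Children of Flu: Allergy, Chills, Cough, Fatigue, Pallor.
Pa(Flu) = {Headache, Rash}.
Parents of each child, excluding Flu:
  parents(Cough) \ {Flu} = {Headache}.
  Chills's other parent is Dyspnea.
  Pallor also has parents Cough, Fever, Nausea, Sepsis.
  Allergy also has parents Anemia, Chills, Cough, Headache.
  Fatigue also has parents Cough, Pallor, Sepsis.
MB(Flu) = {Allergy, Anemia, Chills, Cough, Dyspnea, Fatigue, Fever, Headache, Nausea, Pallor, Rash, Sepsis}; Jaundice is not in this set.

No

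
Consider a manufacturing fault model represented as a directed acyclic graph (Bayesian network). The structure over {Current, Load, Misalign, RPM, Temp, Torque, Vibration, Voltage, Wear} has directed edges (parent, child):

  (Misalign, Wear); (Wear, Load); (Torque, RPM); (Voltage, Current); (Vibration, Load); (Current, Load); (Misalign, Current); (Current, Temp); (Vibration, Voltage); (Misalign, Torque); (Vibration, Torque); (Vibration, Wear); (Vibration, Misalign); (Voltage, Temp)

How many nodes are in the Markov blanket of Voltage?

4

A node's Markov blanket = Pa ∪ Ch ∪ (parents of Ch other than the node itself).
Pa(Voltage) = {Vibration}.
Ch(Voltage) = {Current, Temp}.
Parents of each child, excluding Voltage:
  Current's other parent is Misalign.
  Temp also has parent Current.
MB(Voltage) = {Current, Misalign, Temp, Vibration}, which has 4 nodes.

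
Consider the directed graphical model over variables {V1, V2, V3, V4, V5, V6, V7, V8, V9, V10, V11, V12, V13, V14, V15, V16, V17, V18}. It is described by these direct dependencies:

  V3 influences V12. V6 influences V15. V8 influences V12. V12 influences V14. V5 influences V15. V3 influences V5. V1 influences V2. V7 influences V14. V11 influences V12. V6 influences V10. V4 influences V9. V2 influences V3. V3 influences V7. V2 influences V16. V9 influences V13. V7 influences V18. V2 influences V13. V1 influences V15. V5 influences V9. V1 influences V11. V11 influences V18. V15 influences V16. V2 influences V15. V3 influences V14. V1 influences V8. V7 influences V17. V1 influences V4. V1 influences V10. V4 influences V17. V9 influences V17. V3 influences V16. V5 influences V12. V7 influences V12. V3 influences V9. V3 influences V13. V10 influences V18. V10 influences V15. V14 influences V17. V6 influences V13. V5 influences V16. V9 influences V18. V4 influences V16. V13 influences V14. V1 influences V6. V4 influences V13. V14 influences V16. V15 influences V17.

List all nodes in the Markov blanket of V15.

{V1, V2, V3, V4, V5, V6, V7, V9, V10, V14, V16, V17}

Recall MB(v) = parents ∪ children ∪ spouses, where spouses are the other parents of v's children.
V15 has parents V1, V2, V5, V6, V10.
Ch(V15) = {V16, V17}.
Other parents of V15's children:
  V16: V2, V3, V4, V5, V14
  V17: V4, V7, V9, V14
Taking the union gives {V1, V2, V3, V4, V5, V6, V7, V9, V10, V14, V16, V17}.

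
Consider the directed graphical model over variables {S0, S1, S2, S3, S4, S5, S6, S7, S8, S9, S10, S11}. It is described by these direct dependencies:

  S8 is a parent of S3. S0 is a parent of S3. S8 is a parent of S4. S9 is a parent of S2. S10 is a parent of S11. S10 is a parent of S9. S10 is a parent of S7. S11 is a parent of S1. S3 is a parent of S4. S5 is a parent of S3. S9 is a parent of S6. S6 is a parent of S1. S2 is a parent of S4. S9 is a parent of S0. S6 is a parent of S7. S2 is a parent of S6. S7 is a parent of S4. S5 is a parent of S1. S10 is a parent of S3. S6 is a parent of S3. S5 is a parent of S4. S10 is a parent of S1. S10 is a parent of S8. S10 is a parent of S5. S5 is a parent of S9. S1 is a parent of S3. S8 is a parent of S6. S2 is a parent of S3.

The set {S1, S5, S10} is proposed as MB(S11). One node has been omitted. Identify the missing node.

S6

The Markov blanket of a node is its parents, its children, and the other parents of its children.
S11 has parent S10.
S11's children: S1.
For each child, the remaining parents (spouses of S11):
  S1's other parents are S5, S6, S10.
MB(S11) = {S1, S5, S6, S10}.
Comparing with the claimed set, S6 is missing.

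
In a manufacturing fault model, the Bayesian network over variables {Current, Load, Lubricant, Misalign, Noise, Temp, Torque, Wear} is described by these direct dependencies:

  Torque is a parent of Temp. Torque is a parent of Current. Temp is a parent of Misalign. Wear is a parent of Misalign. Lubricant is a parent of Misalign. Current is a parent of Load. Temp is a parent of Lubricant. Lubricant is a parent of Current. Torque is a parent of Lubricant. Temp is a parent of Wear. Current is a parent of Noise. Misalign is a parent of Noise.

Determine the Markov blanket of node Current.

A node's Markov blanket = Pa ∪ Ch ∪ (parents of Ch other than the node itself).
Ch(Current) = {Load, Noise}.
Current's parents: Lubricant, Torque.
Parents of each child, excluding Current:
  Load: no additional parents.
  parents(Noise) \ {Current} = {Misalign}.
Taking the union gives {Load, Lubricant, Misalign, Noise, Torque}.

{Load, Lubricant, Misalign, Noise, Torque}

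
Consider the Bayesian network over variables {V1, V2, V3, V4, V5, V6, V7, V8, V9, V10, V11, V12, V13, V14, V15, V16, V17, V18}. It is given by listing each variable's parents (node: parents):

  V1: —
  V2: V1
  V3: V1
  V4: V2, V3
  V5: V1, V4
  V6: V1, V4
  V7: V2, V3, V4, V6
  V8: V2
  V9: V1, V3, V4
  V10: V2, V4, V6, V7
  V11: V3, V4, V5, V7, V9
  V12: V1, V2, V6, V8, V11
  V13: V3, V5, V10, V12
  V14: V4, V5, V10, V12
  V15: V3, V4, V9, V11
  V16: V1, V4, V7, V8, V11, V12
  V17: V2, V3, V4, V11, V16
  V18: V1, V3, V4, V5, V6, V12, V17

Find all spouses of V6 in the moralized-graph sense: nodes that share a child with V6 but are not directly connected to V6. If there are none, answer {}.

Children of V6: V7, V10, V12, V18.
  parents(V7) \ {V6} = {V2, V3, V4}.
  V10 also has parents V2, V4, V7.
  V12's other parents are V1, V2, V8, V11.
  V18's other parents are V1, V3, V4, V5, V12, V17.
Excluding nodes already adjacent to V6 (V1, V4, V7, V10, V12, V18), the co-parent-only contribution is {V2, V3, V5, V8, V11, V17}.

{V2, V3, V5, V8, V11, V17}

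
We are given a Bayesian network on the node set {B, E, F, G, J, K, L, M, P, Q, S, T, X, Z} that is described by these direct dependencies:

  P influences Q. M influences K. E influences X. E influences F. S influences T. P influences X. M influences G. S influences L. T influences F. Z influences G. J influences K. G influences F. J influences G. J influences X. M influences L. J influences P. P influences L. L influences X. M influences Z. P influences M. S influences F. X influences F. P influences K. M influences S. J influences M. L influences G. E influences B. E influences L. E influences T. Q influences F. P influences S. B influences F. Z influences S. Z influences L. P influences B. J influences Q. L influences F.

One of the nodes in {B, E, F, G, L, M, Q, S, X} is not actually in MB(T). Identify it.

Recall MB(v) = parents ∪ children ∪ spouses, where spouses are the other parents of v's children.
Ch(T) = {F}.
Parents of T: E, S.
Co-parents of T (other parents of its children):
  F: B, E, G, L, Q, S, X
MB(T) = {B, E, F, G, L, Q, S, X}.
M is neither a parent, child, nor co-parent of T, so it does not belong.

M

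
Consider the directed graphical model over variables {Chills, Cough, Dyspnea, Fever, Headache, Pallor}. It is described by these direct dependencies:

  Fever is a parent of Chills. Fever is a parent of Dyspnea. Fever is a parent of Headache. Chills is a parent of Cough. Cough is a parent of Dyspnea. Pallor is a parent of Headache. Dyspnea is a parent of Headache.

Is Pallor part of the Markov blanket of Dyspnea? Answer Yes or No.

Yes

Pallor is a co-parent of Dyspnea: both are parents of Headache.
So Pallor ∈ MB(Dyspnea).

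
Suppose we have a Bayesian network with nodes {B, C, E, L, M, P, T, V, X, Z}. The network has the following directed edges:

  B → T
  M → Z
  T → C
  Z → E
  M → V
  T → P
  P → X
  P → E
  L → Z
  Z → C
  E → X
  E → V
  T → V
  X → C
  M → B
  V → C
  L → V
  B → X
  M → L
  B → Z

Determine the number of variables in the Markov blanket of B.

7

By definition, MB(B) is built from B's parents, B's children, and the co-parents of B.
B has parent M.
Ch(B) = {T, X, Z}.
Other parents of B's children:
  T: no additional parents.
  Z's other parents are L, M.
  X's other parents are E, P.
MB(B) = {E, L, M, P, T, X, Z}, which has 7 nodes.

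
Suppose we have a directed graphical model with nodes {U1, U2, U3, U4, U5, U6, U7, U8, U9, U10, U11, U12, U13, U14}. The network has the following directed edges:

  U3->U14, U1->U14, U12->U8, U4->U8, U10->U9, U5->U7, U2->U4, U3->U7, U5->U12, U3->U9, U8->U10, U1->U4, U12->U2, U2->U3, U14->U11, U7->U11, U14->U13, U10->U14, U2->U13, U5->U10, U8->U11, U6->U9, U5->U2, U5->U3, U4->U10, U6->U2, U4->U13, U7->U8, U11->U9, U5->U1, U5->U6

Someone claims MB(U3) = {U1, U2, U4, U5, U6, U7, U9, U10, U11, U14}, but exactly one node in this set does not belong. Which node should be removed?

U4

The Markov blanket of a node is its parents, its children, and the other parents of its children.
U3's parents: U2, U5.
U3's children: U7, U9, U14.
Co-parents of U3 (other parents of its children):
  U7: U5
  U14: U1, U10
  U9: U6, U10, U11
MB(U3) = {U1, U2, U5, U6, U7, U9, U10, U11, U14}.
U4 is neither a parent, child, nor co-parent of U3, so it does not belong.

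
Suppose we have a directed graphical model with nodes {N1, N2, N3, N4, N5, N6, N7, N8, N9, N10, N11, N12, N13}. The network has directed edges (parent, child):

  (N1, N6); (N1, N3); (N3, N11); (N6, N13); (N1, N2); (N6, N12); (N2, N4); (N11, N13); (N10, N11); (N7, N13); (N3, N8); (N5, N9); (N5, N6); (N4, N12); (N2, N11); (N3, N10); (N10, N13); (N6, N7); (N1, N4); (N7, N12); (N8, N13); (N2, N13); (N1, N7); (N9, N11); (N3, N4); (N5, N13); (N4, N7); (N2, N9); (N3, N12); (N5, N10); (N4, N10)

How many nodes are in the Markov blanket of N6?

11

Recall MB(v) = parents ∪ children ∪ spouses, where spouses are the other parents of v's children.
Ch(N6) = {N7, N12, N13}.
N6's parents: N1, N5.
Parents of each child, excluding N6:
  N7's other parents are N1, N4.
  parents(N12) \ {N6} = {N3, N4, N7}.
  N13's other parents are N2, N5, N7, N8, N10, N11.
MB(N6) = {N1, N2, N3, N4, N5, N7, N8, N10, N11, N12, N13}, which has 11 nodes.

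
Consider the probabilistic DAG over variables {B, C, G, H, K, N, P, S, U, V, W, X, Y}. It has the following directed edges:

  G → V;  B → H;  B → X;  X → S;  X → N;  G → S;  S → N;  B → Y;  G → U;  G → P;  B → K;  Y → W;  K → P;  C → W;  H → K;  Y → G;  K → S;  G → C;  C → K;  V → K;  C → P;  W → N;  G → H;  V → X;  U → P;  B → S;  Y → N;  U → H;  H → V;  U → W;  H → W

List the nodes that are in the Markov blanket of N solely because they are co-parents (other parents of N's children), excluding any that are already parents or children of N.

{}

N has no children, so it has no co-parents. The set is empty.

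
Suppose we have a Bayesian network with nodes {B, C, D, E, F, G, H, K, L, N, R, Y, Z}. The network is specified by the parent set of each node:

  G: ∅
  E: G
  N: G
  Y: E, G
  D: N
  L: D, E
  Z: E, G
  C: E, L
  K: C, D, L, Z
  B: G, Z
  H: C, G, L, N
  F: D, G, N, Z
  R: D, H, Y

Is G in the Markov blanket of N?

Yes

G is a parent of N.
So G ∈ MB(N).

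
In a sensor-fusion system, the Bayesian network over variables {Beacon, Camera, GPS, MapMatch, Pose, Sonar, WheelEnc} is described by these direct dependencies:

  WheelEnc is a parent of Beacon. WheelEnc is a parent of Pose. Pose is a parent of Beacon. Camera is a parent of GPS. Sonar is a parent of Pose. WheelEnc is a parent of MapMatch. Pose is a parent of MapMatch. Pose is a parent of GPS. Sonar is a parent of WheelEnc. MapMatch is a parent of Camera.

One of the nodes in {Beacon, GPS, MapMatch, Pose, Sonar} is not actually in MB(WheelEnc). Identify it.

Parents of WheelEnc: Sonar.
WheelEnc's children: Beacon, MapMatch, Pose.
For each child, the remaining parents (spouses of WheelEnc):
  parents(Pose) \ {WheelEnc} = {Sonar}.
  MapMatch also has parent Pose.
  Beacon also has parent Pose.
MB(WheelEnc) = {Beacon, MapMatch, Pose, Sonar}.
GPS is neither a parent, child, nor co-parent of WheelEnc, so it does not belong.

GPS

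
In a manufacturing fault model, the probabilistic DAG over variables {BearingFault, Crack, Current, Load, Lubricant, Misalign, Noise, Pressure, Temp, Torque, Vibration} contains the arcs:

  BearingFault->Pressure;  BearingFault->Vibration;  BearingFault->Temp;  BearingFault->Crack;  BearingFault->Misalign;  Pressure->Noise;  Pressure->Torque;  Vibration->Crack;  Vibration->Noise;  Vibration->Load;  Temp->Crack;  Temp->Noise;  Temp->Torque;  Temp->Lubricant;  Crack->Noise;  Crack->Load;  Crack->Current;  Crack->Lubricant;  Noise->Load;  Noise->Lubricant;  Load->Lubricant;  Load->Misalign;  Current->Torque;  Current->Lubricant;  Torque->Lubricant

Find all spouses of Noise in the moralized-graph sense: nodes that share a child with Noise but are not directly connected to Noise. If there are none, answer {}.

Children of Noise: Load, Lubricant.
  Load's other parents are Crack, Vibration.
  parents(Lubricant) \ {Noise} = {Crack, Current, Load, Temp, Torque}.
Excluding nodes already adjacent to Noise (Crack, Load, Lubricant, Pressure, Temp, Vibration), the co-parent-only contribution is {Current, Torque}.

{Current, Torque}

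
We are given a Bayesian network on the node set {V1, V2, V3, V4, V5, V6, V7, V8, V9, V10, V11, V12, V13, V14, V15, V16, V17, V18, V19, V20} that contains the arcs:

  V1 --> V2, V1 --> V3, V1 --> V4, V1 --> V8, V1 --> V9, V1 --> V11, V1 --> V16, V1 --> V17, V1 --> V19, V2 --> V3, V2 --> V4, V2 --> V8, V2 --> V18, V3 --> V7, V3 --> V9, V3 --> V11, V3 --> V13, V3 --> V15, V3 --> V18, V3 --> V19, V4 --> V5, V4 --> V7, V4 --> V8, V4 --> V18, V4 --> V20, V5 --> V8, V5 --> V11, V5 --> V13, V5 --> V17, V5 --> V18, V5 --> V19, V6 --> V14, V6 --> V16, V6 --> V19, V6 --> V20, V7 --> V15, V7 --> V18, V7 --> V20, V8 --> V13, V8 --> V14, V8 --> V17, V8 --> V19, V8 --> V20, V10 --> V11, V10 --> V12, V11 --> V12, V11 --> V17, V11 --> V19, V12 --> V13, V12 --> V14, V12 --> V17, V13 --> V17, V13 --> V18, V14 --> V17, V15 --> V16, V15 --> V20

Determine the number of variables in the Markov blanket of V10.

5

Pa(V10) = {}.
V10's children: V11, V12.
For each child, the remaining parents (spouses of V10):
  parents(V11) \ {V10} = {V1, V3, V5}.
  V12 also has parent V11.
MB(V10) = {V1, V3, V5, V11, V12}, which has 5 nodes.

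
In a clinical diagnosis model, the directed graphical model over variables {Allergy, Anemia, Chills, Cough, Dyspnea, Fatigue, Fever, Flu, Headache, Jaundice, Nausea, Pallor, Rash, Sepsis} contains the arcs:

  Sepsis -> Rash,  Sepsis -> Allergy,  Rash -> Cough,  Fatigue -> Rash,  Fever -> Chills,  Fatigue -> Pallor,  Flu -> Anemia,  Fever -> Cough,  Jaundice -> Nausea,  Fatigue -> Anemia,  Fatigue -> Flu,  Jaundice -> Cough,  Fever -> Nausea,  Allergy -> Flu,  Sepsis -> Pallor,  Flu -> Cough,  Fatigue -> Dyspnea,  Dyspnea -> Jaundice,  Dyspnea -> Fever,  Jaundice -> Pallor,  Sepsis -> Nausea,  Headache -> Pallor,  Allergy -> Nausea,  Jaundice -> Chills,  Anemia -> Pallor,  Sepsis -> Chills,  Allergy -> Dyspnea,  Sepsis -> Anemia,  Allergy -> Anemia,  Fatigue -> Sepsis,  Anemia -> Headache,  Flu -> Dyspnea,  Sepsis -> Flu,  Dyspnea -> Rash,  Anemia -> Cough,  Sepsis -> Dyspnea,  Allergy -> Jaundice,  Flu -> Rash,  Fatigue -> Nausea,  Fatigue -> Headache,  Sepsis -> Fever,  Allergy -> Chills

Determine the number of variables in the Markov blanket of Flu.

9

Recall MB(v) = parents ∪ children ∪ spouses, where spouses are the other parents of v's children.
Pa(Flu) = {Allergy, Fatigue, Sepsis}.
Children of Flu: Anemia, Cough, Dyspnea, Rash.
For each child, the remaining parents (spouses of Flu):
  Anemia: Allergy, Fatigue, Sepsis
  Dyspnea: Allergy, Fatigue, Sepsis
  Rash: Dyspnea, Fatigue, Sepsis
  Cough: Anemia, Fever, Jaundice, Rash
MB(Flu) = {Allergy, Anemia, Cough, Dyspnea, Fatigue, Fever, Jaundice, Rash, Sepsis}, which has 9 nodes.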